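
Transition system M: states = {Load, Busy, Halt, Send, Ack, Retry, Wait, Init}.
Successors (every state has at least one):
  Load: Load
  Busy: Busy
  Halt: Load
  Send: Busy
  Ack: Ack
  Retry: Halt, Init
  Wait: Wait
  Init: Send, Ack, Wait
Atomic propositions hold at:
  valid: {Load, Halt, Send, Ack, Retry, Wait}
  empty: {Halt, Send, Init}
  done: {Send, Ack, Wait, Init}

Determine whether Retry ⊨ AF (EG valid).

Yes

EG valid: greatest fixpoint, start Z0 = {Load, Halt, Send, Ack, Retry, Wait}, keep only states in Sat with some successor in Z. Z1 = {Load, Halt, Ack, Retry, Wait}; fixed.
Sat(EG valid) = {Load, Halt, Ack, Retry, Wait}
AF (EG valid): least fixpoint, start Z0 = {Load, Halt, Ack, Retry, Wait}, add states with every successor in Z. Already a fixed point.
Sat(AF (EG valid)) = {Load, Halt, Ack, Retry, Wait}
Retry ∈ Sat(AF (EG valid)) = {Load, Halt, Ack, Retry, Wait}, so the formula holds at Retry.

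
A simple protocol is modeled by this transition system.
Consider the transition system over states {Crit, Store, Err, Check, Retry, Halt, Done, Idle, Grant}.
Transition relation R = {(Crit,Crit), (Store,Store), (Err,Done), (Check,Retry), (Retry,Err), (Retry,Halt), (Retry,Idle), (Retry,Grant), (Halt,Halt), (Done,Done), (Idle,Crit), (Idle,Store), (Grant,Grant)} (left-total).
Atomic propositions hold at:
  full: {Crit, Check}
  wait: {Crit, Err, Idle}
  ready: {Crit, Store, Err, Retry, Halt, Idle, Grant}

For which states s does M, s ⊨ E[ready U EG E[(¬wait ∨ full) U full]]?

Sat(¬wait) = {Store, Check, Retry, Halt, Done, Grant}
Sat(¬wait ∨ full) = {Crit, Store, Check, Retry, Halt, Done, Grant}
E[(¬wait ∨ full) U full]: least fixpoint, start Z0 = Sat(full) = {Crit, Check}, add states in Sat(¬wait ∨ full) with some successor in Z. Already a fixed point.
Sat(E[(¬wait ∨ full) U full]) = {Crit, Check}
EG E[(¬wait ∨ full) U full]: greatest fixpoint, start Z0 = {Crit, Check}, keep only states in Sat with some successor in Z. Z1 = {Crit}; fixed.
Sat(EG E[(¬wait ∨ full) U full]) = {Crit}
E[ready U EG E[(¬wait ∨ full) U full]]: least fixpoint, start Z0 = Sat(EG E[(¬wait ∨ full) U full]) = {Crit}, add states in Sat(ready) with some successor in Z. Z1 = {Crit, Idle}; Z2 = {Crit, Retry, Idle}; fixed.
Sat(E[ready U EG E[(¬wait ∨ full) U full]]) = {Crit, Retry, Idle}

{Crit, Retry, Idle}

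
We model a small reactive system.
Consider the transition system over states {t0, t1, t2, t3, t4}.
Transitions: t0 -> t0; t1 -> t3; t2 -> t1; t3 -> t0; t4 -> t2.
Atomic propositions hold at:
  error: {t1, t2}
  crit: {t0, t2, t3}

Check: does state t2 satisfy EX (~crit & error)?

Yes

Sat(~crit) = {t1, t4}
Sat(~crit & error) = {t1}
Sat(EX (~crit & error)) = {s : some successor in {t1}} = {t2}
t2 ∈ Sat(EX (~crit & error)) = {t2}, so the formula holds at t2.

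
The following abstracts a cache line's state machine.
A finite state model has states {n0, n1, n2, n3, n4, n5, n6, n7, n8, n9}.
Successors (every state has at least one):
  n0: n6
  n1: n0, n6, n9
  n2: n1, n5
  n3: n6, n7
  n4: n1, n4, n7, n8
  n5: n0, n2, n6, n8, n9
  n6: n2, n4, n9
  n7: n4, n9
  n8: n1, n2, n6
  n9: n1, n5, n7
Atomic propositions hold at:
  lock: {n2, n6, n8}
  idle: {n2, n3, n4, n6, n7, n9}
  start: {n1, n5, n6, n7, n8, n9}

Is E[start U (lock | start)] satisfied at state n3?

No

Sat(lock | start) = {n1, n2, n5, n6, n7, n8, n9}
E[start U (lock | start)]: least fixpoint, start Z0 = Sat((lock | start)) = {n1, n2, n5, n6, n7, n8, n9}, add states in Sat(start) with some successor in Z. Already a fixed point.
Sat(E[start U (lock | start)]) = {n1, n2, n5, n6, n7, n8, n9}
n3 ∉ Sat(E[start U (lock | start)]) = {n1, n2, n5, n6, n7, n8, n9}, so the formula does not hold at n3.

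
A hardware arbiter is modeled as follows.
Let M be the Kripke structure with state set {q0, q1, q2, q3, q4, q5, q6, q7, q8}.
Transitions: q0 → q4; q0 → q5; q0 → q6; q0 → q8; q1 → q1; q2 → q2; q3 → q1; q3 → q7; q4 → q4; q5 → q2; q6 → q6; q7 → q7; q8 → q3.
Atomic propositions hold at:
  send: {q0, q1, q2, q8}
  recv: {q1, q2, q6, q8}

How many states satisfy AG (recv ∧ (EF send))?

EF send: least fixpoint, start Z0 = {q0, q1, q2, q8}, add states with some successor in Z. Z1 = {q0, q1, q2, q3, q5, q8}; fixed.
Sat(EF send) = {q0, q1, q2, q3, q5, q8}
Sat(recv ∧ (EF send)) = {q1, q2, q8}
AG (recv ∧ (EF send)): greatest fixpoint, start Z0 = {q1, q2, q8}, keep only states in Sat with every successor in Z. Z1 = {q1, q2}; fixed.
Sat(AG (recv ∧ (EF send))) = {q1, q2}
|Sat(AG (recv ∧ (EF send)))| = |{q1, q2}| = 2.

2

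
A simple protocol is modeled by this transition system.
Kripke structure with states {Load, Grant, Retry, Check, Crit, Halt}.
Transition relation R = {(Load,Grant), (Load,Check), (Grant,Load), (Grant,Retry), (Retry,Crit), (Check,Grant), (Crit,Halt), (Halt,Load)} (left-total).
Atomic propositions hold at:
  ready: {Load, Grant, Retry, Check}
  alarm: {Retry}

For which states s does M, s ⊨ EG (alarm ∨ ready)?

Sat(alarm ∨ ready) = {Load, Grant, Retry, Check}
EG (alarm ∨ ready): greatest fixpoint, start Z0 = {Load, Grant, Retry, Check}, keep only states in Sat with some successor in Z. Z1 = {Load, Grant, Check}; fixed.
Sat(EG (alarm ∨ ready)) = {Load, Grant, Check}

{Load, Grant, Check}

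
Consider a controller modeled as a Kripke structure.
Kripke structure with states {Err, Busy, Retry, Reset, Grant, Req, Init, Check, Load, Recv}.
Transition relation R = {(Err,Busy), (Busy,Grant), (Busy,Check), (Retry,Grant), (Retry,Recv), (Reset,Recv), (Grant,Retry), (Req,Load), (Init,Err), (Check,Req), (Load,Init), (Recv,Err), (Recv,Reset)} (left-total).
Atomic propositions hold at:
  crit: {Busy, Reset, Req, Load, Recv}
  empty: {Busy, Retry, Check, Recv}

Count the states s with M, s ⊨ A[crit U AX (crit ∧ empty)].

Sat(crit ∧ empty) = {Busy, Recv}
Sat(AX (crit ∧ empty)) = {s : every successor in {Busy, Recv}} = {Err, Reset}
A[crit U AX (crit ∧ empty)]: least fixpoint, start Z0 = Sat(AX (crit ∧ empty)) = {Err, Reset}, add states in Sat(crit) with every successor in Z. Z1 = {Err, Reset, Recv}; fixed.
Sat(A[crit U AX (crit ∧ empty)]) = {Err, Reset, Recv}
|Sat(A[crit U AX (crit ∧ empty)])| = |{Err, Reset, Recv}| = 3.

3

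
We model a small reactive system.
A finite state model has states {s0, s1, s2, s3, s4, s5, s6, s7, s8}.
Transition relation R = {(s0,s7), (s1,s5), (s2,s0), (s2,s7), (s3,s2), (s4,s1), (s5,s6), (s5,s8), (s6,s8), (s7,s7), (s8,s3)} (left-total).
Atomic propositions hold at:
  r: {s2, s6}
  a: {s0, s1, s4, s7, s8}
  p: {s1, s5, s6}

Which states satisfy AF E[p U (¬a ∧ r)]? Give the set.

{s1, s2, s3, s4, s5, s6, s8}

Sat(¬a) = {s2, s3, s5, s6}
Sat(¬a ∧ r) = {s2, s6}
E[p U (¬a ∧ r)]: least fixpoint, start Z0 = Sat((¬a ∧ r)) = {s2, s6}, add states in Sat(p) with some successor in Z. Z1 = {s2, s5, s6}; Z2 = {s1, s2, s5, s6}; fixed.
Sat(E[p U (¬a ∧ r)]) = {s1, s2, s5, s6}
AF E[p U (¬a ∧ r)]: least fixpoint, start Z0 = {s1, s2, s5, s6}, add states with every successor in Z. Z1 = {s1, s2, s3, s4, s5, s6}; Z2 = {s1, s2, s3, s4, s5, s6, s8}; fixed.
Sat(AF E[p U (¬a ∧ r)]) = {s1, s2, s3, s4, s5, s6, s8}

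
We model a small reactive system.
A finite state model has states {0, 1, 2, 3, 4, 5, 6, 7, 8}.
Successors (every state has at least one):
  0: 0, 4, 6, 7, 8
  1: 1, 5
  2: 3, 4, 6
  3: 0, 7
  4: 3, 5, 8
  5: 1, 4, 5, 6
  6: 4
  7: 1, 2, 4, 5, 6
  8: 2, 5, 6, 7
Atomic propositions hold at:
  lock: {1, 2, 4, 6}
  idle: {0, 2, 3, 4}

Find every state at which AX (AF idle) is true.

{2, 6}

AF idle: least fixpoint, start Z0 = {0, 2, 3, 4}, add states with every successor in Z. Z1 = {0, 2, 3, 4, 6}; fixed.
Sat(AF idle) = {0, 2, 3, 4, 6}
Sat(AX (AF idle)) = {s : every successor in {0, 2, 3, 4, 6}} = {2, 6}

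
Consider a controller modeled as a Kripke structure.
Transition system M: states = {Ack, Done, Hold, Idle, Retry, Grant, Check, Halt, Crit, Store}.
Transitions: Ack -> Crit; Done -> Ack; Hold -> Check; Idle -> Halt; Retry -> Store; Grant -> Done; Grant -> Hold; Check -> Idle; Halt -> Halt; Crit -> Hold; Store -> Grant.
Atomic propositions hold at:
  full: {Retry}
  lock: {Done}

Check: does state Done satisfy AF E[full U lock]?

Yes

E[full U lock]: least fixpoint, start Z0 = Sat(lock) = {Done}, add states in Sat(full) with some successor in Z. Already a fixed point.
Sat(E[full U lock]) = {Done}
AF E[full U lock]: least fixpoint, start Z0 = {Done}, add states with every successor in Z. Already a fixed point.
Sat(AF E[full U lock]) = {Done}
Done ∈ Sat(AF E[full U lock]) = {Done}, so the formula holds at Done.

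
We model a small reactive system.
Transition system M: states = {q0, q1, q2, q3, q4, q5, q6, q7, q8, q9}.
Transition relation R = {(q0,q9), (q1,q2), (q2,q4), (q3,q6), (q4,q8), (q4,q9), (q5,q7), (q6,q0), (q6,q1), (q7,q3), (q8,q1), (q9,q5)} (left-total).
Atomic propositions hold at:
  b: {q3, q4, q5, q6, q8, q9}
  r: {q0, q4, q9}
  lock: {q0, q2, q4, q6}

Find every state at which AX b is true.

{q0, q2, q3, q4, q7, q9}

Sat(AX b) = {s : every successor in {q3, q4, q5, q6, q8, q9}} = {q0, q2, q3, q4, q7, q9}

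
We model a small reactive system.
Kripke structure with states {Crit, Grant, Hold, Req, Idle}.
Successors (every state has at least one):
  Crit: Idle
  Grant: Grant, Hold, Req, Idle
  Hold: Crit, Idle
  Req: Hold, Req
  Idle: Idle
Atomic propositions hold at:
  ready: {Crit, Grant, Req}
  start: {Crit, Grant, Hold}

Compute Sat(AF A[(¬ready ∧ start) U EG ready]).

{Grant, Req}

Sat(¬ready) = {Hold, Idle}
Sat(¬ready ∧ start) = {Hold}
EG ready: greatest fixpoint, start Z0 = {Crit, Grant, Req}, keep only states in Sat with some successor in Z. Z1 = {Grant, Req}; fixed.
Sat(EG ready) = {Grant, Req}
A[(¬ready ∧ start) U EG ready]: least fixpoint, start Z0 = Sat(EG ready) = {Grant, Req}, add states in Sat(¬ready ∧ start) with every successor in Z. Already a fixed point.
Sat(A[(¬ready ∧ start) U EG ready]) = {Grant, Req}
AF A[(¬ready ∧ start) U EG ready]: least fixpoint, start Z0 = {Grant, Req}, add states with every successor in Z. Already a fixed point.
Sat(AF A[(¬ready ∧ start) U EG ready]) = {Grant, Req}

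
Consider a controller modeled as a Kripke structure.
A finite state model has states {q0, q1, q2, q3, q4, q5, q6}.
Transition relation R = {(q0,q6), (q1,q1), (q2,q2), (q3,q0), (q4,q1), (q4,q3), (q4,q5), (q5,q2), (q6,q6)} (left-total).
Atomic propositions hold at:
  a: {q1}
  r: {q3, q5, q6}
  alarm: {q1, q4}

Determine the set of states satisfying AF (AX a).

{q1}

Sat(AX a) = {s : every successor in {q1}} = {q1}
AF (AX a): least fixpoint, start Z0 = {q1}, add states with every successor in Z. Already a fixed point.
Sat(AF (AX a)) = {q1}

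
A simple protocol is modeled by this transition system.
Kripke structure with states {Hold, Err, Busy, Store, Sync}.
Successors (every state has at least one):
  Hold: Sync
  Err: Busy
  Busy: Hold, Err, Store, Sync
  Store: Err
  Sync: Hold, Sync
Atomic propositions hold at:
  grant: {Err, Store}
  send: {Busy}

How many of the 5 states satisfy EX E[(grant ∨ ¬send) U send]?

3

Sat(¬send) = {Hold, Err, Store, Sync}
Sat(grant ∨ ¬send) = {Hold, Err, Store, Sync}
E[(grant ∨ ¬send) U send]: least fixpoint, start Z0 = Sat(send) = {Busy}, add states in Sat(grant ∨ ¬send) with some successor in Z. Z1 = {Err, Busy}; Z2 = {Err, Busy, Store}; fixed.
Sat(E[(grant ∨ ¬send) U send]) = {Err, Busy, Store}
Sat(EX E[(grant ∨ ¬send) U send]) = {s : some successor in {Err, Busy, Store}} = {Err, Busy, Store}
|Sat(EX E[(grant ∨ ¬send) U send])| = |{Err, Busy, Store}| = 3.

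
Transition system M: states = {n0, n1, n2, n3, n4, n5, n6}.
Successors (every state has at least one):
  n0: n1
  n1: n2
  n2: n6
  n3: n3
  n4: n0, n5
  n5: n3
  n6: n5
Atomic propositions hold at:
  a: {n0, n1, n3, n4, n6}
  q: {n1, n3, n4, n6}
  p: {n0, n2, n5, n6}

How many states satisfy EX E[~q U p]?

4

Sat(~q) = {n0, n2, n5}
E[~q U p]: least fixpoint, start Z0 = Sat(p) = {n0, n2, n5, n6}, add states in Sat(~q) with some successor in Z. Already a fixed point.
Sat(E[~q U p]) = {n0, n2, n5, n6}
Sat(EX E[~q U p]) = {s : some successor in {n0, n2, n5, n6}} = {n1, n2, n4, n6}
|Sat(EX E[~q U p])| = |{n1, n2, n4, n6}| = 4.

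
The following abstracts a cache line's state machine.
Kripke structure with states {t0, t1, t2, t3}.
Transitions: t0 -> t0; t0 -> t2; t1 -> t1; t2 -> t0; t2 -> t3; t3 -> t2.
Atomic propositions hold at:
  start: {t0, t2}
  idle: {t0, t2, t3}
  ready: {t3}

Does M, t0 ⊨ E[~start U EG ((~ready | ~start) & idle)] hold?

Yes

Sat(~start) = {t1, t3}
Sat(~ready) = {t0, t1, t2}
Sat(~ready | ~start) = {t0, t1, t2, t3}
Sat((~ready | ~start) & idle) = {t0, t2, t3}
EG ((~ready | ~start) & idle): greatest fixpoint, start Z0 = {t0, t2, t3}, keep only states in Sat with some successor in Z. Already a fixed point.
Sat(EG ((~ready | ~start) & idle)) = {t0, t2, t3}
E[~start U EG ((~ready | ~start) & idle)]: least fixpoint, start Z0 = Sat(EG ((~ready | ~start) & idle)) = {t0, t2, t3}, add states in Sat(~start) with some successor in Z. Already a fixed point.
Sat(E[~start U EG ((~ready | ~start) & idle)]) = {t0, t2, t3}
t0 ∈ Sat(E[~start U EG ((~ready | ~start) & idle)]) = {t0, t2, t3}, so the formula holds at t0.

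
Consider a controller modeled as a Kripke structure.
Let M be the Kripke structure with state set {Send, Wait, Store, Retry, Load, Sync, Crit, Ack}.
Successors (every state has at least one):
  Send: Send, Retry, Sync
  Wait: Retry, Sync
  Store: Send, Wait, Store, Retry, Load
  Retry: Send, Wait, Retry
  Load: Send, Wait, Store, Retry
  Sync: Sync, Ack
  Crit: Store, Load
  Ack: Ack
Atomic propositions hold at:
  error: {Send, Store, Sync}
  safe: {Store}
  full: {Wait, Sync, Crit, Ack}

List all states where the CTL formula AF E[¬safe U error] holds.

{Send, Wait, Store, Retry, Load, Sync, Crit}

Sat(¬safe) = {Send, Wait, Retry, Load, Sync, Crit, Ack}
E[¬safe U error]: least fixpoint, start Z0 = Sat(error) = {Send, Store, Sync}, add states in Sat(¬safe) with some successor in Z. Z1 = {Send, Wait, Store, Retry, Load, Sync, Crit}; fixed.
Sat(E[¬safe U error]) = {Send, Wait, Store, Retry, Load, Sync, Crit}
AF E[¬safe U error]: least fixpoint, start Z0 = {Send, Wait, Store, Retry, Load, Sync, Crit}, add states with every successor in Z. Already a fixed point.
Sat(AF E[¬safe U error]) = {Send, Wait, Store, Retry, Load, Sync, Crit}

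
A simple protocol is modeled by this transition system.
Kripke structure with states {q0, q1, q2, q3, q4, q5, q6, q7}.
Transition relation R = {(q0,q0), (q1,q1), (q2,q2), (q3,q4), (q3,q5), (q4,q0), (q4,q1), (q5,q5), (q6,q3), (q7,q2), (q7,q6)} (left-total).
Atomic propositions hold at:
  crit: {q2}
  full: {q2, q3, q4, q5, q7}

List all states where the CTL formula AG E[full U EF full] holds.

{q2, q5}

EF full: least fixpoint, start Z0 = {q2, q3, q4, q5, q7}, add states with some successor in Z. Z1 = {q2, q3, q4, q5, q6, q7}; fixed.
Sat(EF full) = {q2, q3, q4, q5, q6, q7}
E[full U EF full]: least fixpoint, start Z0 = Sat(EF full) = {q2, q3, q4, q5, q6, q7}, add states in Sat(full) with some successor in Z. Already a fixed point.
Sat(E[full U EF full]) = {q2, q3, q4, q5, q6, q7}
AG E[full U EF full]: greatest fixpoint, start Z0 = {q2, q3, q4, q5, q6, q7}, keep only states in Sat with every successor in Z. Z1 = {q2, q3, q5, q6, q7}; Z2 = {q2, q5, q6, q7}; Z3 = {q2, q5, q7}; Z4 = {q2, q5}; fixed.
Sat(AG E[full U EF full]) = {q2, q5}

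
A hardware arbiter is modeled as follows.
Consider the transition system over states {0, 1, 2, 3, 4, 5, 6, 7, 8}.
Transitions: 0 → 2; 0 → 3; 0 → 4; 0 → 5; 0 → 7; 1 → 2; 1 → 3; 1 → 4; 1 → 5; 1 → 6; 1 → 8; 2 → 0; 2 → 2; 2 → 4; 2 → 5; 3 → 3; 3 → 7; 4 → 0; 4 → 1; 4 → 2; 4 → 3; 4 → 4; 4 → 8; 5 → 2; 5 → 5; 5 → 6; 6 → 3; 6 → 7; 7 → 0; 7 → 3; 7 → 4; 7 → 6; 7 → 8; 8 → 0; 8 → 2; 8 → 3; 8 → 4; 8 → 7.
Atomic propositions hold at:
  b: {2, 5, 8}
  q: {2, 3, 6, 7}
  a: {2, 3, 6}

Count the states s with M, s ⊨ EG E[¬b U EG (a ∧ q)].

7

Sat(¬b) = {0, 1, 3, 4, 6, 7}
Sat(a ∧ q) = {2, 3, 6}
EG (a ∧ q): greatest fixpoint, start Z0 = {2, 3, 6}, keep only states in Sat with some successor in Z. Already a fixed point.
Sat(EG (a ∧ q)) = {2, 3, 6}
E[¬b U EG (a ∧ q)]: least fixpoint, start Z0 = Sat(EG (a ∧ q)) = {2, 3, 6}, add states in Sat(¬b) with some successor in Z. Z1 = {0, 1, 2, 3, 4, 6, 7}; fixed.
Sat(E[¬b U EG (a ∧ q)]) = {0, 1, 2, 3, 4, 6, 7}
EG E[¬b U EG (a ∧ q)]: greatest fixpoint, start Z0 = {0, 1, 2, 3, 4, 6, 7}, keep only states in Sat with some successor in Z. Already a fixed point.
Sat(EG E[¬b U EG (a ∧ q)]) = {0, 1, 2, 3, 4, 6, 7}
|Sat(EG E[¬b U EG (a ∧ q)])| = |{0, 1, 2, 3, 4, 6, 7}| = 7.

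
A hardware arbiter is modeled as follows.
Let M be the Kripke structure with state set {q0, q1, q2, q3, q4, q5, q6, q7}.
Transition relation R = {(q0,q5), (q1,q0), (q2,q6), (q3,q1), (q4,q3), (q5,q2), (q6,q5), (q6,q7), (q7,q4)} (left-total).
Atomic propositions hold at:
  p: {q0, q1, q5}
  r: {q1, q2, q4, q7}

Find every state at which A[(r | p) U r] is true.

Sat(r | p) = {q0, q1, q2, q4, q5, q7}
A[(r | p) U r]: least fixpoint, start Z0 = Sat(r) = {q1, q2, q4, q7}, add states in Sat(r | p) with every successor in Z. Z1 = {q1, q2, q4, q5, q7}; Z2 = {q0, q1, q2, q4, q5, q7}; fixed.
Sat(A[(r | p) U r]) = {q0, q1, q2, q4, q5, q7}

{q0, q1, q2, q4, q5, q7}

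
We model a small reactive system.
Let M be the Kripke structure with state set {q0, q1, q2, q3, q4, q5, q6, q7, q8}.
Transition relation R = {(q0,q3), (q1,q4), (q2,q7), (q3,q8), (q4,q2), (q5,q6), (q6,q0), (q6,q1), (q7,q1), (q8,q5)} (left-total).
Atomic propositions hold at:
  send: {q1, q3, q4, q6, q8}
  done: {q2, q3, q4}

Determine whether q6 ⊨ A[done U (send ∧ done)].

Sat(send ∧ done) = {q3, q4}
A[done U (send ∧ done)]: least fixpoint, start Z0 = Sat((send ∧ done)) = {q3, q4}, add states in Sat(done) with every successor in Z. Already a fixed point.
Sat(A[done U (send ∧ done)]) = {q3, q4}
q6 ∉ Sat(A[done U (send ∧ done)]) = {q3, q4}, so the formula does not hold at q6.

No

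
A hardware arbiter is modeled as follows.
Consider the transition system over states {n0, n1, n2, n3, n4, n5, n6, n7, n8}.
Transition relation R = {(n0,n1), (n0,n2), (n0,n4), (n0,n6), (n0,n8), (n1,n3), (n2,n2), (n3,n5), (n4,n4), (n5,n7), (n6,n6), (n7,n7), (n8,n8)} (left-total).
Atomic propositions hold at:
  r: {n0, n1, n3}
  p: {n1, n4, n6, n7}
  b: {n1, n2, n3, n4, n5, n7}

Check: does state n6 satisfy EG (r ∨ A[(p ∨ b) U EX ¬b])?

Yes

Sat(p ∨ b) = {n1, n2, n3, n4, n5, n6, n7}
Sat(¬b) = {n0, n6, n8}
Sat(EX ¬b) = {s : some successor in {n0, n6, n8}} = {n0, n6, n8}
A[(p ∨ b) U EX ¬b]: least fixpoint, start Z0 = Sat(EX ¬b) = {n0, n6, n8}, add states in Sat(p ∨ b) with every successor in Z. Already a fixed point.
Sat(A[(p ∨ b) U EX ¬b]) = {n0, n6, n8}
Sat(r ∨ A[(p ∨ b) U EX ¬b]) = {n0, n1, n3, n6, n8}
EG (r ∨ A[(p ∨ b) U EX ¬b]): greatest fixpoint, start Z0 = {n0, n1, n3, n6, n8}, keep only states in Sat with some successor in Z. Z1 = {n0, n1, n6, n8}; Z2 = {n0, n6, n8}; fixed.
Sat(EG (r ∨ A[(p ∨ b) U EX ¬b])) = {n0, n6, n8}
n6 ∈ Sat(EG (r ∨ A[(p ∨ b) U EX ¬b])) = {n0, n6, n8}, so the formula holds at n6.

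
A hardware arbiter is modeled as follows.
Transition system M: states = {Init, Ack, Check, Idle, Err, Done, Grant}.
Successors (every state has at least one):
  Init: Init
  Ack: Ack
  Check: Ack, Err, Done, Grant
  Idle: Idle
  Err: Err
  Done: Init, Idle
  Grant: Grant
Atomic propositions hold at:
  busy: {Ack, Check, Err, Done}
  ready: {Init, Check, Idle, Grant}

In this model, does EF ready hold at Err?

EF ready: least fixpoint, start Z0 = {Init, Check, Idle, Grant}, add states with some successor in Z. Z1 = {Init, Check, Idle, Done, Grant}; fixed.
Sat(EF ready) = {Init, Check, Idle, Done, Grant}
Err ∉ Sat(EF ready) = {Init, Check, Idle, Done, Grant}, so the formula does not hold at Err.

No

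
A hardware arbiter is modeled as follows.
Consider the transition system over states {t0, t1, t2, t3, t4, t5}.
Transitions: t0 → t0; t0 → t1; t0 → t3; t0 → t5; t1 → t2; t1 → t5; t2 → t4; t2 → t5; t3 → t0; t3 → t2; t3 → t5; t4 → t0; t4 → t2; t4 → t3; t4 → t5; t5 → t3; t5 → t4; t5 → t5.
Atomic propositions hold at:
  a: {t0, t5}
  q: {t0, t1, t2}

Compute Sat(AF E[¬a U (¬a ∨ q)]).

{t0, t1, t2, t3, t4}

Sat(¬a) = {t1, t2, t3, t4}
Sat(¬a ∨ q) = {t0, t1, t2, t3, t4}
E[¬a U (¬a ∨ q)]: least fixpoint, start Z0 = Sat((¬a ∨ q)) = {t0, t1, t2, t3, t4}, add states in Sat(¬a) with some successor in Z. Already a fixed point.
Sat(E[¬a U (¬a ∨ q)]) = {t0, t1, t2, t3, t4}
AF E[¬a U (¬a ∨ q)]: least fixpoint, start Z0 = {t0, t1, t2, t3, t4}, add states with every successor in Z. Already a fixed point.
Sat(AF E[¬a U (¬a ∨ q)]) = {t0, t1, t2, t3, t4}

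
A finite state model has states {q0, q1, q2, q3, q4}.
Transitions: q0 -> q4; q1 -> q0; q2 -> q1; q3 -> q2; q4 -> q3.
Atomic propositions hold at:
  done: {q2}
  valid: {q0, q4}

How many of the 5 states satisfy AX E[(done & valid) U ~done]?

4

Sat(done & valid) = ∅
Sat(~done) = {q0, q1, q3, q4}
E[(done & valid) U ~done]: least fixpoint, start Z0 = Sat(~done) = {q0, q1, q3, q4}, add states in Sat(done & valid) with some successor in Z. Already a fixed point.
Sat(E[(done & valid) U ~done]) = {q0, q1, q3, q4}
Sat(AX E[(done & valid) U ~done]) = {s : every successor in {q0, q1, q3, q4}} = {q0, q1, q2, q4}
|Sat(AX E[(done & valid) U ~done])| = |{q0, q1, q2, q4}| = 4.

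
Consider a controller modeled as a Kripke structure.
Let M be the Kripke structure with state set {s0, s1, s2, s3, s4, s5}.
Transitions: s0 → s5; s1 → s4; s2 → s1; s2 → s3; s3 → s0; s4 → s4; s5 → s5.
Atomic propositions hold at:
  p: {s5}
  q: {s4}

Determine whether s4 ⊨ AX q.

Yes

Sat(AX q) = {s : every successor in {s4}} = {s1, s4}
s4 ∈ Sat(AX q) = {s1, s4}, so the formula holds at s4.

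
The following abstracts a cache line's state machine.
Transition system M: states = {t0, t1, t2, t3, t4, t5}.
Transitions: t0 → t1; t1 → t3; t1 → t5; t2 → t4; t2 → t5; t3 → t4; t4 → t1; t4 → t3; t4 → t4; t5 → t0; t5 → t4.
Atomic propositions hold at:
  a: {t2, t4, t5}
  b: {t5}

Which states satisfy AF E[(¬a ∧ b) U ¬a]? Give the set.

{t0, t1, t3}

Sat(¬a) = {t0, t1, t3}
Sat(¬a ∧ b) = ∅
E[(¬a ∧ b) U ¬a]: least fixpoint, start Z0 = Sat(¬a) = {t0, t1, t3}, add states in Sat(¬a ∧ b) with some successor in Z. Already a fixed point.
Sat(E[(¬a ∧ b) U ¬a]) = {t0, t1, t3}
AF E[(¬a ∧ b) U ¬a]: least fixpoint, start Z0 = {t0, t1, t3}, add states with every successor in Z. Already a fixed point.
Sat(AF E[(¬a ∧ b) U ¬a]) = {t0, t1, t3}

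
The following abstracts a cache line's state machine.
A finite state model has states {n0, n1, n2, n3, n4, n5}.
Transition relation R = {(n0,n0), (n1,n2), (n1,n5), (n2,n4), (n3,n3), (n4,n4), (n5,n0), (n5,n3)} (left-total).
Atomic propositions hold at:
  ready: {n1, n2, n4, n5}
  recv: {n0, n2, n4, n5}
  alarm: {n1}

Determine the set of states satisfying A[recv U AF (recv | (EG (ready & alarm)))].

Sat(ready & alarm) = {n1}
EG (ready & alarm): greatest fixpoint, start Z0 = {n1}, keep only states in Sat with some successor in Z. Z1 = ∅; fixed.
Sat(EG (ready & alarm)) = ∅
Sat(recv | (EG (ready & alarm))) = {n0, n2, n4, n5}
AF (recv | (EG (ready & alarm))): least fixpoint, start Z0 = {n0, n2, n4, n5}, add states with every successor in Z. Z1 = {n0, n1, n2, n4, n5}; fixed.
Sat(AF (recv | (EG (ready & alarm)))) = {n0, n1, n2, n4, n5}
A[recv U AF (recv | (EG (ready & alarm)))]: least fixpoint, start Z0 = Sat(AF (recv | (EG (ready & alarm)))) = {n0, n1, n2, n4, n5}, add states in Sat(recv) with every successor in Z. Already a fixed point.
Sat(A[recv U AF (recv | (EG (ready & alarm)))]) = {n0, n1, n2, n4, n5}

{n0, n1, n2, n4, n5}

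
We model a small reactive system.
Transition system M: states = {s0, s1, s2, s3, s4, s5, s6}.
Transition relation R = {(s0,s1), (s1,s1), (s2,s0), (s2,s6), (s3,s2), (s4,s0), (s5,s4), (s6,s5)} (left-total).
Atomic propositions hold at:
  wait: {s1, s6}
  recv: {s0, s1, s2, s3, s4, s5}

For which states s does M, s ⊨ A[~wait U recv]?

{s0, s1, s2, s3, s4, s5}

Sat(~wait) = {s0, s2, s3, s4, s5}
A[~wait U recv]: least fixpoint, start Z0 = Sat(recv) = {s0, s1, s2, s3, s4, s5}, add states in Sat(~wait) with every successor in Z. Already a fixed point.
Sat(A[~wait U recv]) = {s0, s1, s2, s3, s4, s5}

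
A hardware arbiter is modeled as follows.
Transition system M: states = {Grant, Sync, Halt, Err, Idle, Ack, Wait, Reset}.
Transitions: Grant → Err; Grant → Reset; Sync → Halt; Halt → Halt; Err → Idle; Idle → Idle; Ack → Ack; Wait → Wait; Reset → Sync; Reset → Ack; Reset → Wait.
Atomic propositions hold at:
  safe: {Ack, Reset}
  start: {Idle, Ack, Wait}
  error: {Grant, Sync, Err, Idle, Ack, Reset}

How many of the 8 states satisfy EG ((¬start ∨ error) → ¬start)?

Sat(¬start) = {Grant, Sync, Halt, Err, Reset}
Sat(¬start ∨ error) = {Grant, Sync, Halt, Err, Idle, Ack, Reset}
Sat((¬start ∨ error) → ¬start) = {Grant, Sync, Halt, Err, Wait, Reset}
EG ((¬start ∨ error) → ¬start): greatest fixpoint, start Z0 = {Grant, Sync, Halt, Err, Wait, Reset}, keep only states in Sat with some successor in Z. Z1 = {Grant, Sync, Halt, Wait, Reset}; fixed.
Sat(EG ((¬start ∨ error) → ¬start)) = {Grant, Sync, Halt, Wait, Reset}
|Sat(EG ((¬start ∨ error) → ¬start))| = |{Grant, Sync, Halt, Wait, Reset}| = 5.

5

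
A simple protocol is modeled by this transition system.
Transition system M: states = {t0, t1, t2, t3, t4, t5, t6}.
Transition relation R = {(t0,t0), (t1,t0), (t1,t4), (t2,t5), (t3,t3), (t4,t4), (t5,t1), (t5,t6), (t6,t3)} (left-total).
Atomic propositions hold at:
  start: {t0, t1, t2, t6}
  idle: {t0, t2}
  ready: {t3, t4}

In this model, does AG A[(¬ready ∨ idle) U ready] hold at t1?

Sat(¬ready) = {t0, t1, t2, t5, t6}
Sat(¬ready ∨ idle) = {t0, t1, t2, t5, t6}
A[(¬ready ∨ idle) U ready]: least fixpoint, start Z0 = Sat(ready) = {t3, t4}, add states in Sat(¬ready ∨ idle) with every successor in Z. Z1 = {t3, t4, t6}; fixed.
Sat(A[(¬ready ∨ idle) U ready]) = {t3, t4, t6}
AG A[(¬ready ∨ idle) U ready]: greatest fixpoint, start Z0 = {t3, t4, t6}, keep only states in Sat with every successor in Z. Already a fixed point.
Sat(AG A[(¬ready ∨ idle) U ready]) = {t3, t4, t6}
t1 ∉ Sat(AG A[(¬ready ∨ idle) U ready]) = {t3, t4, t6}, so the formula does not hold at t1.

No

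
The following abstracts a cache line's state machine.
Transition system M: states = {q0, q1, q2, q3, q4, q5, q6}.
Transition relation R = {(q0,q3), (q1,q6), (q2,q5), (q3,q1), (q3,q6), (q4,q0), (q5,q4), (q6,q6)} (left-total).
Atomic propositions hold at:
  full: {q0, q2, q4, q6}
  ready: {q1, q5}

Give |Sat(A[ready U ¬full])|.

3

Sat(¬full) = {q1, q3, q5}
A[ready U ¬full]: least fixpoint, start Z0 = Sat(¬full) = {q1, q3, q5}, add states in Sat(ready) with every successor in Z. Already a fixed point.
Sat(A[ready U ¬full]) = {q1, q3, q5}
|Sat(A[ready U ¬full])| = |{q1, q3, q5}| = 3.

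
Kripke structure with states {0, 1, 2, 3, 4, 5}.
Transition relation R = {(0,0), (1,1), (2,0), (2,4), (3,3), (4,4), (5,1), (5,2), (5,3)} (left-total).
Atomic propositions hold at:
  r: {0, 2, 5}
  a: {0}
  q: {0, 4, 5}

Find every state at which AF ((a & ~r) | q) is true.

{0, 2, 4, 5}

Sat(~r) = {1, 3, 4}
Sat(a & ~r) = ∅
Sat((a & ~r) | q) = {0, 4, 5}
AF ((a & ~r) | q): least fixpoint, start Z0 = {0, 4, 5}, add states with every successor in Z. Z1 = {0, 2, 4, 5}; fixed.
Sat(AF ((a & ~r) | q)) = {0, 2, 4, 5}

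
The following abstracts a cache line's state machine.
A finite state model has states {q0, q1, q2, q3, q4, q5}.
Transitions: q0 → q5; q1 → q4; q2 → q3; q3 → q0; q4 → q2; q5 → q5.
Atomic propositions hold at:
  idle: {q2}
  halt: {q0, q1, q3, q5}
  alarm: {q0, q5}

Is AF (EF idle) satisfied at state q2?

EF idle: least fixpoint, start Z0 = {q2}, add states with some successor in Z. Z1 = {q2, q4}; Z2 = {q1, q2, q4}; fixed.
Sat(EF idle) = {q1, q2, q4}
AF (EF idle): least fixpoint, start Z0 = {q1, q2, q4}, add states with every successor in Z. Already a fixed point.
Sat(AF (EF idle)) = {q1, q2, q4}
q2 ∈ Sat(AF (EF idle)) = {q1, q2, q4}, so the formula holds at q2.

Yes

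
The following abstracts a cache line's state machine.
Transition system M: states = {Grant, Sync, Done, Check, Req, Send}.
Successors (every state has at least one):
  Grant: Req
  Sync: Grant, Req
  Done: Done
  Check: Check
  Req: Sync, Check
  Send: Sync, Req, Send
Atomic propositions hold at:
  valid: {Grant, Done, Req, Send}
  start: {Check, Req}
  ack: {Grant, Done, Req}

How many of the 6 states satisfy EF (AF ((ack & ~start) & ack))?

5

Sat(~start) = {Grant, Sync, Done, Send}
Sat(ack & ~start) = {Grant, Done}
Sat((ack & ~start) & ack) = {Grant, Done}
AF ((ack & ~start) & ack): least fixpoint, start Z0 = {Grant, Done}, add states with every successor in Z. Already a fixed point.
Sat(AF ((ack & ~start) & ack)) = {Grant, Done}
EF (AF ((ack & ~start) & ack)): least fixpoint, start Z0 = {Grant, Done}, add states with some successor in Z. Z1 = {Grant, Sync, Done}; Z2 = {Grant, Sync, Done, Req, Send}; fixed.
Sat(EF (AF ((ack & ~start) & ack))) = {Grant, Sync, Done, Req, Send}
|Sat(EF (AF ((ack & ~start) & ack)))| = |{Grant, Sync, Done, Req, Send}| = 5.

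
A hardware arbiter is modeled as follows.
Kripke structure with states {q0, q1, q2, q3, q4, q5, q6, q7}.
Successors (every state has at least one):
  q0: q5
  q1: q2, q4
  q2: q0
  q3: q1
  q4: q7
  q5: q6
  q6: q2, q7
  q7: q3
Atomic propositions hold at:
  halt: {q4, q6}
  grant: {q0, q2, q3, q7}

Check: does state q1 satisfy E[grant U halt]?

E[grant U halt]: least fixpoint, start Z0 = Sat(halt) = {q4, q6}, add states in Sat(grant) with some successor in Z. Already a fixed point.
Sat(E[grant U halt]) = {q4, q6}
q1 ∉ Sat(E[grant U halt]) = {q4, q6}, so the formula does not hold at q1.

No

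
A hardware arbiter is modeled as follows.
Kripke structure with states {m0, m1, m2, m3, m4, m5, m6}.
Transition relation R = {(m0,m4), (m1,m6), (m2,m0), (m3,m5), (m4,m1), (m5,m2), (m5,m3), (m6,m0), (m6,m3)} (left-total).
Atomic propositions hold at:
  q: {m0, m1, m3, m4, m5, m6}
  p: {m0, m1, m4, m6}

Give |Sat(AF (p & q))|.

Sat(p & q) = {m0, m1, m4, m6}
AF (p & q): least fixpoint, start Z0 = {m0, m1, m4, m6}, add states with every successor in Z. Z1 = {m0, m1, m2, m4, m6}; fixed.
Sat(AF (p & q)) = {m0, m1, m2, m4, m6}
|Sat(AF (p & q))| = |{m0, m1, m2, m4, m6}| = 5.

5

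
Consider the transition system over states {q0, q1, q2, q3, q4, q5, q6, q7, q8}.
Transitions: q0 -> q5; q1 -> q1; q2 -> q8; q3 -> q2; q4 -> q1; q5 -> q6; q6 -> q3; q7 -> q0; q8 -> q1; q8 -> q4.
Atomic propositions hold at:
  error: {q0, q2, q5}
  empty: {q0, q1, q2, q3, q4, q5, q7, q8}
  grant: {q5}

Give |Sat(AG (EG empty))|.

5

EG empty: greatest fixpoint, start Z0 = {q0, q1, q2, q3, q4, q5, q7, q8}, keep only states in Sat with some successor in Z. Z1 = {q0, q1, q2, q3, q4, q7, q8}; Z2 = {q1, q2, q3, q4, q7, q8}; Z3 = {q1, q2, q3, q4, q8}; fixed.
Sat(EG empty) = {q1, q2, q3, q4, q8}
AG (EG empty): greatest fixpoint, start Z0 = {q1, q2, q3, q4, q8}, keep only states in Sat with every successor in Z. Already a fixed point.
Sat(AG (EG empty)) = {q1, q2, q3, q4, q8}
|Sat(AG (EG empty))| = |{q1, q2, q3, q4, q8}| = 5.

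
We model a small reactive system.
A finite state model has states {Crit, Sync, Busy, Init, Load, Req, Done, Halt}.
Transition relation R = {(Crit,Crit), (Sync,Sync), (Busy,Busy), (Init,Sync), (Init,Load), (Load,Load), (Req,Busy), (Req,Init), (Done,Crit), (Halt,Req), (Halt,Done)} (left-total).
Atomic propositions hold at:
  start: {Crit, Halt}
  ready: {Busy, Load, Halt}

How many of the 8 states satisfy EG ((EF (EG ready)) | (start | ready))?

6

EG ready: greatest fixpoint, start Z0 = {Busy, Load, Halt}, keep only states in Sat with some successor in Z. Z1 = {Busy, Load}; fixed.
Sat(EG ready) = {Busy, Load}
EF (EG ready): least fixpoint, start Z0 = {Busy, Load}, add states with some successor in Z. Z1 = {Busy, Init, Load, Req}; Z2 = {Busy, Init, Load, Req, Halt}; fixed.
Sat(EF (EG ready)) = {Busy, Init, Load, Req, Halt}
Sat(start | ready) = {Crit, Busy, Load, Halt}
Sat((EF (EG ready)) | (start | ready)) = {Crit, Busy, Init, Load, Req, Halt}
EG ((EF (EG ready)) | (start | ready)): greatest fixpoint, start Z0 = {Crit, Busy, Init, Load, Req, Halt}, keep only states in Sat with some successor in Z. Already a fixed point.
Sat(EG ((EF (EG ready)) | (start | ready))) = {Crit, Busy, Init, Load, Req, Halt}
|Sat(EG ((EF (EG ready)) | (start | ready)))| = |{Crit, Busy, Init, Load, Req, Halt}| = 6.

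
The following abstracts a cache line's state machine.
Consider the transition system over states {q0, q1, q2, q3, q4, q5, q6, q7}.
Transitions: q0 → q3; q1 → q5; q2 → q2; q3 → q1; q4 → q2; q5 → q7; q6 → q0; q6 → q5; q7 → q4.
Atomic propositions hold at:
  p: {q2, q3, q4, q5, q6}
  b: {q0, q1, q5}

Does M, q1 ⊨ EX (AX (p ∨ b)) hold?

No

Sat(p ∨ b) = {q0, q1, q2, q3, q4, q5, q6}
Sat(AX (p ∨ b)) = {s : every successor in {q0, q1, q2, q3, q4, q5, q6}} = {q0, q1, q2, q3, q4, q6, q7}
Sat(EX (AX (p ∨ b))) = {s : some successor in {q0, q1, q2, q3, q4, q6, q7}} = {q0, q2, q3, q4, q5, q6, q7}
q1 ∉ Sat(EX (AX (p ∨ b))) = {q0, q2, q3, q4, q5, q6, q7}, so the formula does not hold at q1.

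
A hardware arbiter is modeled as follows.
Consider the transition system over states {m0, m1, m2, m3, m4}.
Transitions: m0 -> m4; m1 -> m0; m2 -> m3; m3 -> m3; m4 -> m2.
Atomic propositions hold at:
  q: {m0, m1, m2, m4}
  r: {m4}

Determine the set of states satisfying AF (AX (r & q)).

Sat(r & q) = {m4}
Sat(AX (r & q)) = {s : every successor in {m4}} = {m0}
AF (AX (r & q)): least fixpoint, start Z0 = {m0}, add states with every successor in Z. Z1 = {m0, m1}; fixed.
Sat(AF (AX (r & q))) = {m0, m1}

{m0, m1}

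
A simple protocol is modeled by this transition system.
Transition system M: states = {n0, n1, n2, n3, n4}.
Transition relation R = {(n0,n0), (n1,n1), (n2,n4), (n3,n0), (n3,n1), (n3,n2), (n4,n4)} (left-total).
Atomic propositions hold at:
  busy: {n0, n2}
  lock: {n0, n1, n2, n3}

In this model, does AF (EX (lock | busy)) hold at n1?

Sat(lock | busy) = {n0, n1, n2, n3}
Sat(EX (lock | busy)) = {s : some successor in {n0, n1, n2, n3}} = {n0, n1, n3}
AF (EX (lock | busy)): least fixpoint, start Z0 = {n0, n1, n3}, add states with every successor in Z. Already a fixed point.
Sat(AF (EX (lock | busy))) = {n0, n1, n3}
n1 ∈ Sat(AF (EX (lock | busy))) = {n0, n1, n3}, so the formula holds at n1.

Yes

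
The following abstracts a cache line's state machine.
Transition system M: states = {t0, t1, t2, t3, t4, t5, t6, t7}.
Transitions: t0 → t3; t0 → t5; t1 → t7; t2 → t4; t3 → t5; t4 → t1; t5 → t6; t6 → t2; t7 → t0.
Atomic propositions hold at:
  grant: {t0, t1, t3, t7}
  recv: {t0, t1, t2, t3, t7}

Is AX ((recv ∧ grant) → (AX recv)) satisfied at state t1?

Yes

Sat(recv ∧ grant) = {t0, t1, t3, t7}
Sat(AX recv) = {s : every successor in {t0, t1, t2, t3, t7}} = {t1, t4, t6, t7}
Sat((recv ∧ grant) → (AX recv)) = {t1, t2, t4, t5, t6, t7}
Sat(AX ((recv ∧ grant) → (AX recv))) = {s : every successor in {t1, t2, t4, t5, t6, t7}} = {t1, t2, t3, t4, t5, t6}
t1 ∈ Sat(AX ((recv ∧ grant) → (AX recv))) = {t1, t2, t3, t4, t5, t6}, so the formula holds at t1.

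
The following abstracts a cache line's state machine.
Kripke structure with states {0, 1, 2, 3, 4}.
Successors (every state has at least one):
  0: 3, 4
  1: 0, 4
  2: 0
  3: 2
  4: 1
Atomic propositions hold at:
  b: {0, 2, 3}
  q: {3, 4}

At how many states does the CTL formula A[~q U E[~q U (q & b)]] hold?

4

Sat(~q) = {0, 1, 2}
Sat(q & b) = {3}
E[~q U (q & b)]: least fixpoint, start Z0 = Sat((q & b)) = {3}, add states in Sat(~q) with some successor in Z. Z1 = {0, 3}; Z2 = {0, 1, 2, 3}; fixed.
Sat(E[~q U (q & b)]) = {0, 1, 2, 3}
A[~q U E[~q U (q & b)]]: least fixpoint, start Z0 = Sat(E[~q U (q & b)]) = {0, 1, 2, 3}, add states in Sat(~q) with every successor in Z. Already a fixed point.
Sat(A[~q U E[~q U (q & b)]]) = {0, 1, 2, 3}
|Sat(A[~q U E[~q U (q & b)]])| = |{0, 1, 2, 3}| = 4.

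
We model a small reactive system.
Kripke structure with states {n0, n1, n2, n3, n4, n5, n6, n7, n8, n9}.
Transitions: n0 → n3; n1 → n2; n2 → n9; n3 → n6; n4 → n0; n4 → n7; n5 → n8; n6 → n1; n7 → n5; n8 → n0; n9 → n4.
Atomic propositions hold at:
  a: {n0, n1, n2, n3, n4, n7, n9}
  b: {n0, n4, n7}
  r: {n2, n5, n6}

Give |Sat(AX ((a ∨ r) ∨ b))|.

9

Sat(a ∨ r) = {n0, n1, n2, n3, n4, n5, n6, n7, n9}
Sat((a ∨ r) ∨ b) = {n0, n1, n2, n3, n4, n5, n6, n7, n9}
Sat(AX ((a ∨ r) ∨ b)) = {s : every successor in {n0, n1, n2, n3, n4, n5, n6, n7, n9}} = {n0, n1, n2, n3, n4, n6, n7, n8, n9}
|Sat(AX ((a ∨ r) ∨ b))| = |{n0, n1, n2, n3, n4, n6, n7, n8, n9}| = 9.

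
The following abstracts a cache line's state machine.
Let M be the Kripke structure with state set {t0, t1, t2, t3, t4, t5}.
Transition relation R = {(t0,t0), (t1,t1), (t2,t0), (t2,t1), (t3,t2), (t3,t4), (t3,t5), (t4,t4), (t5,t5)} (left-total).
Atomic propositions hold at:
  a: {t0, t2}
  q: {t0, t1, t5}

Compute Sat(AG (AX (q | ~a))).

{t0, t1, t2, t4, t5}

Sat(~a) = {t1, t3, t4, t5}
Sat(q | ~a) = {t0, t1, t3, t4, t5}
Sat(AX (q | ~a)) = {s : every successor in {t0, t1, t3, t4, t5}} = {t0, t1, t2, t4, t5}
AG (AX (q | ~a)): greatest fixpoint, start Z0 = {t0, t1, t2, t4, t5}, keep only states in Sat with every successor in Z. Already a fixed point.
Sat(AG (AX (q | ~a))) = {t0, t1, t2, t4, t5}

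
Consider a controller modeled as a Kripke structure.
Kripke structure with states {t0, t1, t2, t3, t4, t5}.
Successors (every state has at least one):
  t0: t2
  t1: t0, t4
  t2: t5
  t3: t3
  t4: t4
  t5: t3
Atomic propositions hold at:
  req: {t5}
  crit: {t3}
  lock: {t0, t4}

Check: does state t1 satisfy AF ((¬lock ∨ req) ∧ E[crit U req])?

Sat(¬lock) = {t1, t2, t3, t5}
Sat(¬lock ∨ req) = {t1, t2, t3, t5}
E[crit U req]: least fixpoint, start Z0 = Sat(req) = {t5}, add states in Sat(crit) with some successor in Z. Already a fixed point.
Sat(E[crit U req]) = {t5}
Sat((¬lock ∨ req) ∧ E[crit U req]) = {t5}
AF ((¬lock ∨ req) ∧ E[crit U req]): least fixpoint, start Z0 = {t5}, add states with every successor in Z. Z1 = {t2, t5}; Z2 = {t0, t2, t5}; fixed.
Sat(AF ((¬lock ∨ req) ∧ E[crit U req])) = {t0, t2, t5}
t1 ∉ Sat(AF ((¬lock ∨ req) ∧ E[crit U req])) = {t0, t2, t5}, so the formula does not hold at t1.

No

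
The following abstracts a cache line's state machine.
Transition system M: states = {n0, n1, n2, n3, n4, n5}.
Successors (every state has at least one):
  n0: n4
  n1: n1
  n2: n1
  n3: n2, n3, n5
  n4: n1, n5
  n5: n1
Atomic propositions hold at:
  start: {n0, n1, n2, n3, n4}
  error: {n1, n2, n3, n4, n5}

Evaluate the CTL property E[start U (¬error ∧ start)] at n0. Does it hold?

Yes

Sat(¬error) = {n0}
Sat(¬error ∧ start) = {n0}
E[start U (¬error ∧ start)]: least fixpoint, start Z0 = Sat((¬error ∧ start)) = {n0}, add states in Sat(start) with some successor in Z. Already a fixed point.
Sat(E[start U (¬error ∧ start)]) = {n0}
n0 ∈ Sat(E[start U (¬error ∧ start)]) = {n0}, so the formula holds at n0.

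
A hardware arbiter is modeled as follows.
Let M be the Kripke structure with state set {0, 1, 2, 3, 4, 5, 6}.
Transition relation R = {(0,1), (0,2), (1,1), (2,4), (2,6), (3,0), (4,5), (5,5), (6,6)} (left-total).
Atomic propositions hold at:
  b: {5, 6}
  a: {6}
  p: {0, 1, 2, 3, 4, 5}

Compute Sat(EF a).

EF a: least fixpoint, start Z0 = {6}, add states with some successor in Z. Z1 = {2, 6}; Z2 = {0, 2, 6}; Z3 = {0, 2, 3, 6}; fixed.
Sat(EF a) = {0, 2, 3, 6}

{0, 2, 3, 6}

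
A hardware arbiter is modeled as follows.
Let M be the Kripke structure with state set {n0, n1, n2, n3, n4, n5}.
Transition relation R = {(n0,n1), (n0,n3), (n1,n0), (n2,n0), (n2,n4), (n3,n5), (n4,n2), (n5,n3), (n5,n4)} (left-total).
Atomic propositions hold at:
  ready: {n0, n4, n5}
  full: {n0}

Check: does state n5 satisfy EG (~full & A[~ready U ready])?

Yes

Sat(~full) = {n1, n2, n3, n4, n5}
Sat(~ready) = {n1, n2, n3}
A[~ready U ready]: least fixpoint, start Z0 = Sat(ready) = {n0, n4, n5}, add states in Sat(~ready) with every successor in Z. Z1 = {n0, n1, n2, n3, n4, n5}; fixed.
Sat(A[~ready U ready]) = {n0, n1, n2, n3, n4, n5}
Sat(~full & A[~ready U ready]) = {n1, n2, n3, n4, n5}
EG (~full & A[~ready U ready]): greatest fixpoint, start Z0 = {n1, n2, n3, n4, n5}, keep only states in Sat with some successor in Z. Z1 = {n2, n3, n4, n5}; fixed.
Sat(EG (~full & A[~ready U ready])) = {n2, n3, n4, n5}
n5 ∈ Sat(EG (~full & A[~ready U ready])) = {n2, n3, n4, n5}, so the formula holds at n5.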